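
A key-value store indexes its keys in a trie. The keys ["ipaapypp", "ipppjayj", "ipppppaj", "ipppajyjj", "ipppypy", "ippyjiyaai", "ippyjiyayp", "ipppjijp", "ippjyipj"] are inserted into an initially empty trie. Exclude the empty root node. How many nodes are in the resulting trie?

43

Insert word by word; a character creates a node only if that edge doesn't already exist:
  "ipaapypp" → 8 new (i, p, a, a, p, y, p, p)
  "ipppjayj" → prefix "ip" already present; 6 new (p, p, j, a, y, j)
  "ipppppaj" → prefix "ippp" already present; 4 new (p, p, a, j)
  "ipppajyjj" → prefix "ippp" already present; 5 new (a, j, y, j, j)
  "ipppypy" → prefix "ippp" already present; 3 new (y, p, y)
  "ippyjiyaai" → prefix "ipp" already present; 7 new (y, j, i, y, a, a, i)
  "ippyjiyayp" → prefix "ippyjiya" already present; 2 new (y, p)
  "ipppjijp" → prefix "ipppj" already present; 3 new (i, j, p)
  "ippjyipj" → prefix "ipp" already present; 5 new (j, y, i, p, j)
Total nodes = 8 + 6 + 4 + 5 + 3 + 7 + 2 + 3 + 5 = 43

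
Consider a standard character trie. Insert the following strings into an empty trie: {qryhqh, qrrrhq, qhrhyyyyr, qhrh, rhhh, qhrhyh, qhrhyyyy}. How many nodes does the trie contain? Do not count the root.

Count nodes per top-level branch (shared prefixes stored once):
  'q'-branch (qhrh, qhrhyh, qhrhyyyy, qhrhyyyyr, qrrrhq, qryhqh): 19 nodes
  'r'-branch (rhhh): 4 nodes
Sum: 23

23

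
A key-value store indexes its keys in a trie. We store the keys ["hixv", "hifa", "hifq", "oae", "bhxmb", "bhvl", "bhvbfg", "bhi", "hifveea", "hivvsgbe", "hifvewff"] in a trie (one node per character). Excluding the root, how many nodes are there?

34

Count nodes per top-level branch (shared prefixes stored once):
  'b'-branch (bhi, bhvbfg, bhvl, bhxmb): 11 nodes
  'h'-branch (hifa, hifq, hifveea, hifvewff, hivvsgbe, hixv): 20 nodes
  'o'-branch (oae): 3 nodes
Sum: 34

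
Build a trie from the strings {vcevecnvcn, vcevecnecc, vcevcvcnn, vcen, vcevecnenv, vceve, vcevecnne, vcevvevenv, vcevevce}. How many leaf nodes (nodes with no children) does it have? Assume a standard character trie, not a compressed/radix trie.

Leaves are exactly the stored words that no other stored word extends.
Those words: "vcen", "vcevcvcnn", "vcevecnecc", "vcevecnenv", "vcevecnne", "vcevecnvcn", "vcevevce", "vcevvevenv"
Leaf count: 8

8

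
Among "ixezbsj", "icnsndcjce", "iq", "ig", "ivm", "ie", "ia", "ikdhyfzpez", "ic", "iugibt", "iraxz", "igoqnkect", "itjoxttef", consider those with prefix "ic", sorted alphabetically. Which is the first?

ic

DFS of the "ic" subtree visits, in order: "ic", "icnsndcjce"
Position 1: ic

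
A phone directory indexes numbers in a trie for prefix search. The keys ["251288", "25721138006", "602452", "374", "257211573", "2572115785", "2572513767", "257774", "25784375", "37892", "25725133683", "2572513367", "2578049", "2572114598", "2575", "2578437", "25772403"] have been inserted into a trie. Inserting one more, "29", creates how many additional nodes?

1

"2" is already a path in the trie; the remaining "9" must be added.
So 2 − 1 = 1 new nodes.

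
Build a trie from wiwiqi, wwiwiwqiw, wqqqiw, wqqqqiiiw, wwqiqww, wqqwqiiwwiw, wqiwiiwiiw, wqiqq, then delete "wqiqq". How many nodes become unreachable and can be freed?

2

A node on "wqiqq"'s path can go only if nothing else ends at it or branches off below it.
The suffix "qq" (2 nodes) is used only by "wqiqq"; the node for "wqi" still has the child "w", so pruning stops there.
Nodes removed: 2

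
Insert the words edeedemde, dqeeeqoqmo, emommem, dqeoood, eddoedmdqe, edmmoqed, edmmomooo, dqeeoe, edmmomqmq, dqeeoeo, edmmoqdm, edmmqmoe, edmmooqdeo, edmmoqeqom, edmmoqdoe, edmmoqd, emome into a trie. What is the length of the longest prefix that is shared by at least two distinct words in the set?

7

The deepest shared node is where two words last agree before diverging.
e.g. "edmmoqd" and "edmmoqdm" share the prefix "edmmoqd" of length 7; no pair shares a longer one.
Longest shared-prefix length: 7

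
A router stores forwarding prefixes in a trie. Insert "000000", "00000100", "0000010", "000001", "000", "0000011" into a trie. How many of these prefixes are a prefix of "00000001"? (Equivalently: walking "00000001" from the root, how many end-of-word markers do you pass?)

Check each prefix of "00000001" against the stored set — each match is an end-marker on the path.
Prefixes of the query that are stored words: "000", "000000"
Count: 2

2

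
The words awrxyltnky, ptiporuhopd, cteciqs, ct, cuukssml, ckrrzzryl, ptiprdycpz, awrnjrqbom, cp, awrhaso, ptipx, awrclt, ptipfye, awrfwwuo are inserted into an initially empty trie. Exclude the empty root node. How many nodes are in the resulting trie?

Trace insertions, counting only characters that open a new branch:
  "awrxyltnky" → 10 new (a, w, r, x, y, l, t, n, k, y)
  "ptiporuhopd" → 11 new (p, t, i, p, o, r, u, h, o, p, d)
  "cteciqs" → 7 new (c, t, e, c, i, q, s)
  "ct" → prefix "ct" already present; 0 new (none)
  "cuukssml" → prefix "c" already present; 7 new (u, u, k, s, s, m, l)
  "ckrrzzryl" → prefix "c" already present; 8 new (k, r, r, z, z, r, y, l)
  "ptiprdycpz" → prefix "ptip" already present; 6 new (r, d, y, c, p, z)
  "awrnjrqbom" → prefix "awr" already present; 7 new (n, j, r, q, b, o, m)
  "cp" → prefix "c" already present; 1 new (p)
  "awrhaso" → prefix "awr" already present; 4 new (h, a, s, o)
  "ptipx" → prefix "ptip" already present; 1 new (x)
  "awrclt" → prefix "awr" already present; 3 new (c, l, t)
  "ptipfye" → prefix "ptip" already present; 3 new (f, y, e)
  "awrfwwuo" → prefix "awr" already present; 5 new (f, w, w, u, o)
Total nodes = 10 + 11 + 7 + 0 + 7 + 8 + 6 + 7 + 1 + 4 + 1 + 3 + 3 + 5 = 73

73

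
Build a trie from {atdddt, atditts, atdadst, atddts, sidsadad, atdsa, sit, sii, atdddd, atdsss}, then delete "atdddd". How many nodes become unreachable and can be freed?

A node on "atdddd"'s path can go only if nothing else ends at it or branches off below it.
The suffix "d" (1 node) is used only by "atdddd"; the node for "atddd" still has the child "t", so pruning stops there.
Nodes removed: 1

1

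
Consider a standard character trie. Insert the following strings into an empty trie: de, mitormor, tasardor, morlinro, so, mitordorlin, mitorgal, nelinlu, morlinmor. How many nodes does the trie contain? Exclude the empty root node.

46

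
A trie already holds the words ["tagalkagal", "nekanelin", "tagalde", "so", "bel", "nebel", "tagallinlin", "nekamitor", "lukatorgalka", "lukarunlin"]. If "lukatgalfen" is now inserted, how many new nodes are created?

6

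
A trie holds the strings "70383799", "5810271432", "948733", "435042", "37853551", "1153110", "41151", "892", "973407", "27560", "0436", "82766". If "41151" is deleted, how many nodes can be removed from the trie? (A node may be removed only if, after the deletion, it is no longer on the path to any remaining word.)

After clearing the end-marker at "41151", prune upward until reaching a node still needed by another word.
The suffix "1151" (4 nodes) is used only by "41151"; the node for "4" still has the child "3", so pruning stops there.
Nodes removed: 4

4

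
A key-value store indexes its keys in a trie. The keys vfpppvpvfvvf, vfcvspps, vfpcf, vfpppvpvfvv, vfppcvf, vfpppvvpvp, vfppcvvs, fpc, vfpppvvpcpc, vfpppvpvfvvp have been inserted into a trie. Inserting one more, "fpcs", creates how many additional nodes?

1

The longest prefix of "fpcs" already in the trie is "fpc" (length 3).
Each of the 1 remaining characters creates one node.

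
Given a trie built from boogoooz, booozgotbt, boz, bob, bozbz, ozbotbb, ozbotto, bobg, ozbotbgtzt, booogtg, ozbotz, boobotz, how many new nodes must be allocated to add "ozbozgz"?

"ozbo" is already a path in the trie; the remaining "zgz" must be added.
Each of the 3 remaining characters creates one node.

3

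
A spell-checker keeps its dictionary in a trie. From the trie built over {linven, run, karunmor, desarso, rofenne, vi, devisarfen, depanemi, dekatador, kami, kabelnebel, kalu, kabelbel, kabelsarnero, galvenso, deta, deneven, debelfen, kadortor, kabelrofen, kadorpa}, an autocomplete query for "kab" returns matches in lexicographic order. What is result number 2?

kabelnebel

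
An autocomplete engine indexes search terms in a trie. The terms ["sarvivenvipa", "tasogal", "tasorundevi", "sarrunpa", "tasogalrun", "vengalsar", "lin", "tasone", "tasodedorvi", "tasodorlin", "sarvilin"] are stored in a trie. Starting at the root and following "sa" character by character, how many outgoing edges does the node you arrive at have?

1

The children of the "sa" node are the distinct next characters among strings starting with "sa".
Characters that immediately follow "sa" among the stored strings: {r}.
That node has 1 child edge.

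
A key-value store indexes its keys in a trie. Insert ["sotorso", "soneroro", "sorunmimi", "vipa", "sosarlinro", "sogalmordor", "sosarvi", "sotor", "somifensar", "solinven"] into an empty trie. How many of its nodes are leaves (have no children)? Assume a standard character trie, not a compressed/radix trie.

A leaf is a node with no children — equivalently, the end of a word that is not a proper prefix of any other stored word.
Those words: "sogalmordor", "solinven", "somifensar", "soneroro", "sorunmimi", "sosarlinro", "sosarvi", "sotorso", "vipa"
Leaf count: 9

9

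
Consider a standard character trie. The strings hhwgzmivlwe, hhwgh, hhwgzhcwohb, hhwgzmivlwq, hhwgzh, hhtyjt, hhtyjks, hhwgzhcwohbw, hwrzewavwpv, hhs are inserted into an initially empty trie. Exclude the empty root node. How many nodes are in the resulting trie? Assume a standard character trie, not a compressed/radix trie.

37

Trie structure (* marks end of a word):
(root)
└─ h
   ├─ h
   │  ├─ s *
   │  ├─ t
   │  │  └─ y
   │  │     └─ j
   │  │        ├─ k
   │  │        │  └─ s *
   │  │        └─ t *
   │  └─ w
   │     └─ g
   │        ├─ h *
   │        └─ z
   │           ├─ h *
   │           │  └─ c
   │           │     └─ w
   │           │        └─ o
   │           │           └─ h
   │           │              └─ b *
   │           │                 └─ w *
   │           └─ m
   │              └─ i
   │                 └─ v
   │                    └─ l
   │                       └─ w
   │                          ├─ e *
   │                          └─ q *
   └─ w
      └─ r
         └─ z
            └─ e
               └─ w
                  └─ a
                     └─ v
                        └─ w
                           └─ p
                              └─ v *
Counting every labelled node above: 37.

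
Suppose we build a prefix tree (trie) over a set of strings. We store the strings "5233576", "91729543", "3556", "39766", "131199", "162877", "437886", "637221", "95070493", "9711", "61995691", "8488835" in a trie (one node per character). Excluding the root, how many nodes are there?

Count nodes per top-level branch (shared prefixes stored once):
  '1'-branch (131199, 162877): 11 nodes
  '3'-branch (3556, 39766): 8 nodes
  '4'-branch (437886): 6 nodes
  '5'-branch (5233576): 7 nodes
  '6'-branch (61995691, 637221): 13 nodes
  '8'-branch (8488835): 7 nodes
  '9'-branch (91729543, 95070493, 9711): 18 nodes
Sum: 70

70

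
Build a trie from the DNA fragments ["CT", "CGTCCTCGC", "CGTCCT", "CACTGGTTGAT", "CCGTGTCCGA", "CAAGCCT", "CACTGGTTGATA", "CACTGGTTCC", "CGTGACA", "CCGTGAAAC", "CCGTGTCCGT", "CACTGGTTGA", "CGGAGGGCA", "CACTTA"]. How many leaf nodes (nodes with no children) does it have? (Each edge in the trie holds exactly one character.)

A leaf is a node with no children — equivalently, the end of a word that is not a proper prefix of any other stored word.
Those words: "CAAGCCT", "CACTGGTTCC", "CACTGGTTGATA", "CACTTA", "CCGTGAAAC", "CCGTGTCCGA", "CCGTGTCCGT", "CGGAGGGCA", "CGTCCTCGC", "CGTGACA", "CT"
Leaf count: 11

11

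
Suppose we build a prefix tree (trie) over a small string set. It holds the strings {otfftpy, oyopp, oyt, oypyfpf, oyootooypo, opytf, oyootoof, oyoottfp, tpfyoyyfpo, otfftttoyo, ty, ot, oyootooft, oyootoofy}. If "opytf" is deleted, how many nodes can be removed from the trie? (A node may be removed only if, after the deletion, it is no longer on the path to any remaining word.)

A node on "opytf"'s path can go only if nothing else ends at it or branches off below it.
The suffix "pytf" (4 nodes) is used only by "opytf"; the node for "o" still has the child "t", so pruning stops there.
Nodes removed: 4

4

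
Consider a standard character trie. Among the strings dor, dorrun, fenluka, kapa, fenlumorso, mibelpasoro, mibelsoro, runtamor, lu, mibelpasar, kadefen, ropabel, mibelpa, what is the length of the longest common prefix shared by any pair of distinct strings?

Look for the deepest trie node that still has at least two words in its subtree.
e.g. "mibelpasar" and "mibelpasoro" share the prefix "mibelpas" of length 8; no pair shares a longer one.
Longest shared-prefix length: 8

8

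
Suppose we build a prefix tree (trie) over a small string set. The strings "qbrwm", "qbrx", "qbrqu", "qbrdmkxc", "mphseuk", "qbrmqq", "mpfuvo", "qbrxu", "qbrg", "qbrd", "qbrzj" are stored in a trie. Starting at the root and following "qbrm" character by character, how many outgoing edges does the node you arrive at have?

1

Walk "qbrm" from the root, arriving at one node.
Distinct next characters after "qbrm": q.
That node has 1 child edge.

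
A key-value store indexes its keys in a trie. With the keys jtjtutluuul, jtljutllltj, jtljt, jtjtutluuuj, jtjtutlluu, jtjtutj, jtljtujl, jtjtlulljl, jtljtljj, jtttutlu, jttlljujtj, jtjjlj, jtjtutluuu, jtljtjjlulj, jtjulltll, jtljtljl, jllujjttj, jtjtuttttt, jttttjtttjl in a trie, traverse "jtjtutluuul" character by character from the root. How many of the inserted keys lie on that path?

2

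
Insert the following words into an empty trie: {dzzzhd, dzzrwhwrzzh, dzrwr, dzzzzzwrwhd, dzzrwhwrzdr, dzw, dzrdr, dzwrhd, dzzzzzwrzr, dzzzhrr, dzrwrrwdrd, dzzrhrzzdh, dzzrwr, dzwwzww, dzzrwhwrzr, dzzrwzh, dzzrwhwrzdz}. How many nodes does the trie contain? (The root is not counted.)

For each word, the new-node count is its length minus the longest prefix already in the trie:
  "dzzzhd" → 6 new (d, z, z, z, h, d)
  "dzzrwhwrzzh" → prefix "dzz" already present; 8 new (r, w, h, w, r, z, z, h)
  "dzrwr" → prefix "dz" already present; 3 new (r, w, r)
  "dzzzzzwrwhd" → prefix "dzzz" already present; 7 new (z, z, w, r, w, h, d)
  "dzzrwhwrzdr" → prefix "dzzrwhwrz" already present; 2 new (d, r)
  "dzw" → prefix "dz" already present; 1 new (w)
  "dzrdr" → prefix "dzr" already present; 2 new (d, r)
  "dzwrhd" → prefix "dzw" already present; 3 new (r, h, d)
  "dzzzzzwrzr" → prefix "dzzzzzwr" already present; 2 new (z, r)
  "dzzzhrr" → prefix "dzzzh" already present; 2 new (r, r)
  "dzrwrrwdrd" → prefix "dzrwr" already present; 5 new (r, w, d, r, d)
  "dzzrhrzzdh" → prefix "dzzr" already present; 6 new (h, r, z, z, d, h)
  "dzzrwr" → prefix "dzzrw" already present; 1 new (r)
  "dzwwzww" → prefix "dzw" already present; 4 new (w, z, w, w)
  "dzzrwhwrzr" → prefix "dzzrwhwrz" already present; 1 new (r)
  "dzzrwzh" → prefix "dzzrw" already present; 2 new (z, h)
  "dzzrwhwrzdz" → prefix "dzzrwhwrzd" already present; 1 new (z)
Total nodes = 6 + 8 + 3 + 7 + 2 + 1 + 2 + 3 + 2 + 2 + 5 + 6 + 1 + 4 + 1 + 2 + 1 = 56

56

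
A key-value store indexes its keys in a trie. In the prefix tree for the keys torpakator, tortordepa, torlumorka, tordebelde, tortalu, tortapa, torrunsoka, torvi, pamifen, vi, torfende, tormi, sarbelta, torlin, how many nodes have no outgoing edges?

14

Leaves are exactly the stored words that no other stored word extends.
Those words: "pamifen", "sarbelta", "tordebelde", "torfende", "torlin", "torlumorka", "tormi", "torpakator", "torrunsoka", "tortalu", "tortapa", "tortordepa", "torvi", "vi"
Leaf count: 14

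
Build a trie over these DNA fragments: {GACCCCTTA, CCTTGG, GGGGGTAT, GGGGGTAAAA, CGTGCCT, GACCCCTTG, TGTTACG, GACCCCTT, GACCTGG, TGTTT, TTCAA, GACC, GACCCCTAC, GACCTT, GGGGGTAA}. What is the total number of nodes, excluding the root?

50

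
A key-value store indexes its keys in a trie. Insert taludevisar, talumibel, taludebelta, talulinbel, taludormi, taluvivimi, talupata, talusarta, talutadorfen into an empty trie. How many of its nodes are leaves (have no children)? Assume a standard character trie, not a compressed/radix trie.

Leaves are exactly the stored words that no other stored word extends.
Those words: "taludebelta", "taludevisar", "taludormi", "talulinbel", "talumibel", "talupata", "talusarta", "talutadorfen", "taluvivimi"
Leaf count: 9

9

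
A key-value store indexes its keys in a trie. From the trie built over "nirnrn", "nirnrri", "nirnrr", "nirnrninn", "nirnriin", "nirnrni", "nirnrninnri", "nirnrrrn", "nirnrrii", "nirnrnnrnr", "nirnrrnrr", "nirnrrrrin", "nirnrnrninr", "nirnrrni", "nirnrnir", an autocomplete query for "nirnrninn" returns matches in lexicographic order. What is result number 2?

Words with prefix "nirnrninn", in lexicographic order: "nirnrninn", "nirnrninnri"
Position 2: nirnrninnri

nirnrninnri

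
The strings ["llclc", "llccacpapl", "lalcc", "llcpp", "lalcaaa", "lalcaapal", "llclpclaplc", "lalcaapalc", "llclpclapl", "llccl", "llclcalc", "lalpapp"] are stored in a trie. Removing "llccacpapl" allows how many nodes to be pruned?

A node on "llccacpapl"'s path can go only if nothing else ends at it or branches off below it.
The suffix "acpapl" (6 nodes) is used only by "llccacpapl"; the node for "llcc" still has the child "l", so pruning stops there.
Nodes removed: 6

6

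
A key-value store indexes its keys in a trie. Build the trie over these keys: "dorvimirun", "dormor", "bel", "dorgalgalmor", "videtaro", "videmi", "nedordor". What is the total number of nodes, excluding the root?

43

Trace insertions, counting only characters that open a new branch:
  "dorvimirun" → 10 new (d, o, r, v, i, m, i, r, u, n)
  "dormor" → prefix "dor" already present; 3 new (m, o, r)
  "bel" → 3 new (b, e, l)
  "dorgalgalmor" → prefix "dor" already present; 9 new (g, a, l, g, a, l, m, o, r)
  "videtaro" → 8 new (v, i, d, e, t, a, r, o)
  "videmi" → prefix "vide" already present; 2 new (m, i)
  "nedordor" → 8 new (n, e, d, o, r, d, o, r)
Total nodes = 10 + 3 + 3 + 9 + 8 + 2 + 8 = 43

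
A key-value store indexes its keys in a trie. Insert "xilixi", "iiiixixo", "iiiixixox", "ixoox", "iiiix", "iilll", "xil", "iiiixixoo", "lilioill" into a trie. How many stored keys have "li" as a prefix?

Filter for entries beginning with "li":
Matches: "lilioill"
Count: 1

1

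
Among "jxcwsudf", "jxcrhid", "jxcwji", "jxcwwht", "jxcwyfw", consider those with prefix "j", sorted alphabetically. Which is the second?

Words with prefix "j", in lexicographic order: "jxcrhid", "jxcwji", "jxcwsudf", "jxcwwht", "jxcwyfw"
The 2nd is jxcwji.

jxcwji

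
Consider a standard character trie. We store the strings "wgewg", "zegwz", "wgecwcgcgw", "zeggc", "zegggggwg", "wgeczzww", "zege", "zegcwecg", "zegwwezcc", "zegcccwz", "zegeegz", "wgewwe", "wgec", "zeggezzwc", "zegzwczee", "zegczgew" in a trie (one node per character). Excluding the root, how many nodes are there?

63

Trace insertions, counting only characters that open a new branch:
  "wgewg" → 5 new (w, g, e, w, g)
  "zegwz" → 5 new (z, e, g, w, z)
  "wgecwcgcgw" → prefix "wge" already present; 7 new (c, w, c, g, c, g, w)
  "zeggc" → prefix "zeg" already present; 2 new (g, c)
  "zegggggwg" → prefix "zegg" already present; 5 new (g, g, g, w, g)
  "wgeczzww" → prefix "wgec" already present; 4 new (z, z, w, w)
  "zege" → prefix "zeg" already present; 1 new (e)
  "zegcwecg" → prefix "zeg" already present; 5 new (c, w, e, c, g)
  "zegwwezcc" → prefix "zegw" already present; 5 new (w, e, z, c, c)
  "zegcccwz" → prefix "zegc" already present; 4 new (c, c, w, z)
  "zegeegz" → prefix "zege" already present; 3 new (e, g, z)
  "wgewwe" → prefix "wgew" already present; 2 new (w, e)
  "wgec" → prefix "wgec" already present; 0 new (none)
  "zeggezzwc" → prefix "zegg" already present; 5 new (e, z, z, w, c)
  "zegzwczee" → prefix "zeg" already present; 6 new (z, w, c, z, e, e)
  "zegczgew" → prefix "zegc" already present; 4 new (z, g, e, w)
Total nodes = 5 + 5 + 7 + 2 + 5 + 4 + 1 + 5 + 5 + 4 + 3 + 2 + 0 + 5 + 6 + 4 = 63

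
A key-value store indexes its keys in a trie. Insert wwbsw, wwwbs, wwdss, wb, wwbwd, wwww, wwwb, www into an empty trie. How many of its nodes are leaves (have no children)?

6

A leaf is a node with no children — equivalently, the end of a word that is not a proper prefix of any other stored word.
Those words: "wb", "wwbsw", "wwbwd", "wwdss", "wwwbs", "wwww"
Leaf count: 6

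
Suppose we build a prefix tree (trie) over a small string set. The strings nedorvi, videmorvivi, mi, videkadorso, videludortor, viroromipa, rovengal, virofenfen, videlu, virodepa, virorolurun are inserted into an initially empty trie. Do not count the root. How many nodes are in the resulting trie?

66

For each word, the new-node count is its length minus the longest prefix already in the trie:
  "nedorvi" → 7 new (n, e, d, o, r, v, i)
  "videmorvivi" → 11 new (v, i, d, e, m, o, r, v, i, v, i)
  "mi" → 2 new (m, i)
  "videkadorso" → prefix "vide" already present; 7 new (k, a, d, o, r, s, o)
  "videludortor" → prefix "vide" already present; 8 new (l, u, d, o, r, t, o, r)
  "viroromipa" → prefix "vi" already present; 8 new (r, o, r, o, m, i, p, a)
  "rovengal" → 8 new (r, o, v, e, n, g, a, l)
  "virofenfen" → prefix "viro" already present; 6 new (f, e, n, f, e, n)
  "videlu" → prefix "videlu" already present; 0 new (none)
  "virodepa" → prefix "viro" already present; 4 new (d, e, p, a)
  "virorolurun" → prefix "viroro" already present; 5 new (l, u, r, u, n)
Total nodes = 7 + 11 + 2 + 7 + 8 + 8 + 8 + 6 + 0 + 4 + 5 = 66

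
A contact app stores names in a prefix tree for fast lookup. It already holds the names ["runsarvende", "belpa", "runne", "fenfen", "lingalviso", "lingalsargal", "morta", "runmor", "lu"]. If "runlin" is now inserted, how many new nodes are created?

The longest prefix of "runlin" already in the trie is "run" (length 3).
Each of the 3 remaining characters creates one node.

3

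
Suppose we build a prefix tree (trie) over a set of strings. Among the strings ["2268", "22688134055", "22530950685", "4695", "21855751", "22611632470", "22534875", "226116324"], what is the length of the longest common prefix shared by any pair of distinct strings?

9

The deepest shared node is where two words last agree before diverging.
e.g. "226116324" and "22611632470" share the prefix "226116324" of length 9; no pair shares a longer one.
Longest shared-prefix length: 9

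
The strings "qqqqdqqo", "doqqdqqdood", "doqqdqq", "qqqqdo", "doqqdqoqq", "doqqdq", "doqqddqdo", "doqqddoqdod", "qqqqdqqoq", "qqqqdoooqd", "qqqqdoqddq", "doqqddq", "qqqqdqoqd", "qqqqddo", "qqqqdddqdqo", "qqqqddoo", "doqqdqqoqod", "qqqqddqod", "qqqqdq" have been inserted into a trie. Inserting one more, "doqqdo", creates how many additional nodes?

1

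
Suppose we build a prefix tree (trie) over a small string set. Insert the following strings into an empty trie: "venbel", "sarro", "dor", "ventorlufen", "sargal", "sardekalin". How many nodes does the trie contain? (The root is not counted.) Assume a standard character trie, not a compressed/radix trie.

32

Trie structure (* marks end of a word):
(root)
├─ d
│  └─ o
│     └─ r *
├─ s
│  └─ a
│     └─ r
│        ├─ d
│        │  └─ e
│        │     └─ k
│        │        └─ a
│        │           └─ l
│        │              └─ i
│        │                 └─ n *
│        ├─ g
│        │  └─ a
│        │     └─ l *
│        └─ r
│           └─ o *
└─ v
   └─ e
      └─ n
         ├─ b
         │  └─ e
         │     └─ l *
         └─ t
            └─ o
               └─ r
                  └─ l
                     └─ u
                        └─ f
                           └─ e
                              └─ n *
Counting every labelled node above: 32.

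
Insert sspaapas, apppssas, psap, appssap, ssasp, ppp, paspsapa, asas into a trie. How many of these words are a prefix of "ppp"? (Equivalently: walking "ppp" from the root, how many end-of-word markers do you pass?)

Walk "ppp" from the root; an end-of-word marker is hit whenever a stored word is a prefix of "ppp".
Prefixes of the query that are stored words: "ppp"
Count: 1

1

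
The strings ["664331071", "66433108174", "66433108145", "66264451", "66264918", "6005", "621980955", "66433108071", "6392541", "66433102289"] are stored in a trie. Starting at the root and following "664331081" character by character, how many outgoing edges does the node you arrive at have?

2

The children of the "664331081" node are the distinct next characters among strings starting with "664331081".
Distinct next characters after "664331081": 4, 7.
That node has 2 child edges.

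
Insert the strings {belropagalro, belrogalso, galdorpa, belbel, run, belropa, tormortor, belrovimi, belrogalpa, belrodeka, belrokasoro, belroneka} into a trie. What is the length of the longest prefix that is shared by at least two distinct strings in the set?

8

Look for the deepest trie node that still has at least two words in its subtree.
e.g. "belrogalpa" and "belrogalso" share the prefix "belrogal" of length 8; no pair shares a longer one.
Longest shared-prefix length: 8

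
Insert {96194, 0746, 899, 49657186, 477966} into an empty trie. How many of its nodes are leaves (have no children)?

5

Leaves are exactly the stored words that no other stored word extends.
Those words: "0746", "477966", "49657186", "899", "96194"
Leaf count: 5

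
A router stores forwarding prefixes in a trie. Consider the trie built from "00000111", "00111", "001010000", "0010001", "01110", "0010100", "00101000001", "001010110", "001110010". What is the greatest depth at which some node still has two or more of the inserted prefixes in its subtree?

9

Look for the deepest trie node that still has at least two words in its subtree.
"001010000" and "00101000001" agree on "001010000" (9 characters) before diverging; nothing deeper is shared.
Longest shared-prefix length: 9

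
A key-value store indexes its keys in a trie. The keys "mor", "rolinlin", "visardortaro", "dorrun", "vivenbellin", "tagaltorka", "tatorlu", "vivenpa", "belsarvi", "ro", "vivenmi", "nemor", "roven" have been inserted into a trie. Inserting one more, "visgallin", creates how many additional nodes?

6

Walking "visgallin" from the root, the first 3 characters ("vis") follow existing edges; "g" is the first miss.
Each of the 6 remaining characters creates one node.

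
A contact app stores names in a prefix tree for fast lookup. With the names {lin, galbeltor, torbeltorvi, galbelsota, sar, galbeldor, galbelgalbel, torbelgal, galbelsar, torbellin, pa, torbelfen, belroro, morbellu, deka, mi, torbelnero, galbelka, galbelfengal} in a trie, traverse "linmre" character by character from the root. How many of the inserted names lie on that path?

Check each prefix of "linmre" against the stored set — each match is an end-marker on the path.
Prefixes of the query that are stored words: "lin"
Count: 1

1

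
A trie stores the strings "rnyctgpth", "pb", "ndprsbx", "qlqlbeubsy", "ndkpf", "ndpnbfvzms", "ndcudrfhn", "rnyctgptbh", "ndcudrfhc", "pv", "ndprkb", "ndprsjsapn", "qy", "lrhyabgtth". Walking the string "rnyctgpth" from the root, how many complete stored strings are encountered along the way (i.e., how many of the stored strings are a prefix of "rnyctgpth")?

1

Check each prefix of "rnyctgpth" against the stored set — each match is an end-marker on the path.
Prefixes of the query that are stored words: "rnyctgpth"
Count: 1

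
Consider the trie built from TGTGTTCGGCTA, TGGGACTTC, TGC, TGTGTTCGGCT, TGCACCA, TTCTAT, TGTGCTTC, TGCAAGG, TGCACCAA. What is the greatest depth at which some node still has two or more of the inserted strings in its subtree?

11

Look for the deepest trie node that still has at least two words in its subtree.
"TGTGTTCGGCT" and "TGTGTTCGGCTA" agree on "TGTGTTCGGCT" (11 characters) before diverging; nothing deeper is shared.
Longest shared-prefix length: 11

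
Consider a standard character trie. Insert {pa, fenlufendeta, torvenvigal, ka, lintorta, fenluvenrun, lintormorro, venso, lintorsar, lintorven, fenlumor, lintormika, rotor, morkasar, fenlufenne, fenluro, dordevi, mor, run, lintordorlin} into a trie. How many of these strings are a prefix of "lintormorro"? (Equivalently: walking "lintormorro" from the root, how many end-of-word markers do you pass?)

1

Check each prefix of "lintormorro" against the stored set — each match is an end-marker on the path.
Prefixes of the query that are stored words: "lintormorro"
Count: 1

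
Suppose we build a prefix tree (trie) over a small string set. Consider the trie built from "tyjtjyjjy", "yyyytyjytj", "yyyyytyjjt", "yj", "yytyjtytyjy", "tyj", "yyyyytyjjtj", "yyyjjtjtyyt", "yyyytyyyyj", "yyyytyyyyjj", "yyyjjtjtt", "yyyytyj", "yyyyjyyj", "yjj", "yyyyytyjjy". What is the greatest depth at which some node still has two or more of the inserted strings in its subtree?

The deepest shared node is where two words last agree before diverging.
"yyyytyyyyj" and "yyyytyyyyjj" agree on "yyyytyyyyj" (10 characters) before diverging; nothing deeper is shared.
Longest shared-prefix length: 10

10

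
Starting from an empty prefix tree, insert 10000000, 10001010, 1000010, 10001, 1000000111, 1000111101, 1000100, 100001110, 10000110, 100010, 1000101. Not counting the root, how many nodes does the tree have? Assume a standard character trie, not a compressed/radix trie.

Insert word by word; a character creates a node only if that edge doesn't already exist:
  "10000000" → 8 new (1, 0, 0, 0, 0, 0, 0, 0)
  "10001010" → prefix "1000" already present; 4 new (1, 0, 1, 0)
  "1000010" → prefix "10000" already present; 2 new (1, 0)
  "10001" → prefix "10001" already present; 0 new (none)
  "1000000111" → prefix "1000000" already present; 3 new (1, 1, 1)
  "1000111101" → prefix "10001" already present; 5 new (1, 1, 1, 0, 1)
  "1000100" → prefix "100010" already present; 1 new (0)
  "100001110" → prefix "100001" already present; 3 new (1, 1, 0)
  "10000110" → prefix "1000011" already present; 1 new (0)
  "100010" → prefix "100010" already present; 0 new (none)
  "1000101" → prefix "1000101" already present; 0 new (none)
Total nodes = 8 + 4 + 2 + 0 + 3 + 5 + 1 + 3 + 1 + 0 + 0 = 27

27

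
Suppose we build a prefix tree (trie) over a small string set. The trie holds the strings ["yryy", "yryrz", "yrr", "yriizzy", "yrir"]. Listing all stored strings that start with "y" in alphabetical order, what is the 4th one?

yryrz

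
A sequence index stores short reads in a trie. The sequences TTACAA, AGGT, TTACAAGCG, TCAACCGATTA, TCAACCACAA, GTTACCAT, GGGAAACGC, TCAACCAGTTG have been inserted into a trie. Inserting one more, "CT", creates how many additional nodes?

2

"CT" shares no prefix with any stored word, so all 2 characters open new nodes.
2 − 0 = 2 new nodes.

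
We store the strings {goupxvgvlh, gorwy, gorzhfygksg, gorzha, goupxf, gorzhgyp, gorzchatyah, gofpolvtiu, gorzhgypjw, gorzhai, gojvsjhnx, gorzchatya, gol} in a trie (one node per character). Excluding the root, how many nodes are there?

Trace insertions, counting only characters that open a new branch:
  "goupxvgvlh" → 10 new (g, o, u, p, x, v, g, v, l, h)
  "gorwy" → prefix "go" already present; 3 new (r, w, y)
  "gorzhfygksg" → prefix "gor" already present; 8 new (z, h, f, y, g, k, s, g)
  "gorzha" → prefix "gorzh" already present; 1 new (a)
  "goupxf" → prefix "goupx" already present; 1 new (f)
  "gorzhgyp" → prefix "gorzh" already present; 3 new (g, y, p)
  "gorzchatyah" → prefix "gorz" already present; 7 new (c, h, a, t, y, a, h)
  "gofpolvtiu" → prefix "go" already present; 8 new (f, p, o, l, v, t, i, u)
  "gorzhgypjw" → prefix "gorzhgyp" already present; 2 new (j, w)
  "gorzhai" → prefix "gorzha" already present; 1 new (i)
  "gojvsjhnx" → prefix "go" already present; 7 new (j, v, s, j, h, n, x)
  "gorzchatya" → prefix "gorzchatya" already present; 0 new (none)
  "gol" → prefix "go" already present; 1 new (l)
Total nodes = 10 + 3 + 8 + 1 + 1 + 3 + 7 + 8 + 2 + 1 + 7 + 0 + 1 = 52

52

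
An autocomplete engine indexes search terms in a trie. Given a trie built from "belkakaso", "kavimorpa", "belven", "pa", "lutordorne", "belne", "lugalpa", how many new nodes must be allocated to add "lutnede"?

4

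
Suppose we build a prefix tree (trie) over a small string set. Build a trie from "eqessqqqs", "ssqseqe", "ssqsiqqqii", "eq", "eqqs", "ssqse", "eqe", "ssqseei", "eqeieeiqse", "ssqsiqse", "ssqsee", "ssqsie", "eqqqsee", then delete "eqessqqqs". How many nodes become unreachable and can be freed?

Walk "eqessqqqs" from the leaf back toward the root, removing each node that no remaining word uses.
The suffix "ssqqqs" (6 nodes) is used only by "eqessqqqs"; the node for "eqe" still has the child "i", so pruning stops there.
Nodes removed: 6

6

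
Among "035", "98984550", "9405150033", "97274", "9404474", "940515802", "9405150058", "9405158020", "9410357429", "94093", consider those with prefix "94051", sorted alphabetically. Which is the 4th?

DFS of the "94051" subtree visits, in order: "9405150033", "9405150058", "940515802", "9405158020"
Position 4: 9405158020

9405158020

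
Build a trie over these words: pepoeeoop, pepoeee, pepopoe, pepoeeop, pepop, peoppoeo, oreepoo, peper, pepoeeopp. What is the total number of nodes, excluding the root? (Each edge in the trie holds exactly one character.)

30

Trie structure (* marks end of a word):
(root)
├─ o
│  └─ r
│     └─ e
│        └─ e
│           └─ p
│              └─ o
│                 └─ o *
└─ p
   └─ e
      ├─ o
      │  └─ p
      │     └─ p
      │        └─ o
      │           └─ e
      │              └─ o *
      └─ p
         ├─ e
         │  └─ r *
         └─ o
            ├─ e
            │  └─ e
            │     ├─ e *
            │     └─ o
            │        ├─ o
            │        │  └─ p *
            │        └─ p *
            │           └─ p *
            └─ p *
               └─ o
                  └─ e *
Counting every labelled node above: 30.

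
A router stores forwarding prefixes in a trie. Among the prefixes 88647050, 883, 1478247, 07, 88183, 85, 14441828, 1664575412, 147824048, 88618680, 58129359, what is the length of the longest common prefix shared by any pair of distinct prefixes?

Equivalently: take the maximum, over all pairs, of their longest common prefix length.
"147824048" and "1478247" agree on "147824" (6 characters) before diverging; nothing deeper is shared.
Longest shared-prefix length: 6

6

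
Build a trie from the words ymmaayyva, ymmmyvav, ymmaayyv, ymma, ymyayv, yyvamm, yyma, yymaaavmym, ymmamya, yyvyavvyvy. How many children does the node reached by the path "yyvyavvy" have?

1

Follow the path "yyvyavvy" to its node, then look at its outgoing edges.
Characters that immediately follow "yyvyavvy" among the stored strings: {v}.
That node has 1 child edge.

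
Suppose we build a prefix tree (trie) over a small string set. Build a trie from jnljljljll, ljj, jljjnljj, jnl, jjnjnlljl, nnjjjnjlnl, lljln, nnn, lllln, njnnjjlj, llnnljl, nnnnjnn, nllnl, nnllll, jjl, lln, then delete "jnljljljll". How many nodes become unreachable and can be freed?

7

Walk "jnljljljll" from the leaf back toward the root, removing each node that no remaining word uses.
The suffix "jljljll" (7 nodes) is used only by "jnljljljll"; "jnl" is itself a stored word, so pruning stops there.
Nodes removed: 7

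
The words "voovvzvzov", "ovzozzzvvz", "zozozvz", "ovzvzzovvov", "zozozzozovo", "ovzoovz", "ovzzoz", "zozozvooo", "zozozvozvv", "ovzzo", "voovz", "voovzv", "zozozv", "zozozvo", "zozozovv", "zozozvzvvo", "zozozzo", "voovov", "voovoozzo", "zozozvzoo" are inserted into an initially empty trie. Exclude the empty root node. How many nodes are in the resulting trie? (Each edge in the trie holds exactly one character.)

Count nodes per top-level branch (shared prefixes stored once):
  'o'-branch (ovzoovz, ovzozzzvvz, ovzvzzovvov, ovzzo, ovzzoz): 24 nodes
  'v'-branch (voovoozzo, voovov, voovvzvzov, voovz, voovzv): 18 nodes
  'z'-branch (zozozovv, zozozv, zozozvo, zozozvooo, zozozvozvv, zozozvz, zozozvzoo, zozozvzvvo, zozozzo, zozozzozovo): 27 nodes
Sum: 69

69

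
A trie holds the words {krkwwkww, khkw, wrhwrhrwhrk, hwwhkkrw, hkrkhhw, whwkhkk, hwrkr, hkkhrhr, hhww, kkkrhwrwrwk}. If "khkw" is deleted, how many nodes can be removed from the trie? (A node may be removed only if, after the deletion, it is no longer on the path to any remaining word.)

Walk "khkw" from the leaf back toward the root, removing each node that no remaining word uses.
The suffix "hkw" (3 nodes) is used only by "khkw"; the node for "k" still has the child "r", so pruning stops there.
Nodes removed: 3

3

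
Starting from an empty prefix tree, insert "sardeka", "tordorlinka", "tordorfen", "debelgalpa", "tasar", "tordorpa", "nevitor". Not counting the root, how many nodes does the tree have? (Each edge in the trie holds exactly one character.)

44

Count nodes per top-level branch (shared prefixes stored once):
  'd'-branch (debelgalpa): 10 nodes
  'n'-branch (nevitor): 7 nodes
  's'-branch (sardeka): 7 nodes
  't'-branch (tasar, tordorfen, tordorlinka, tordorpa): 20 nodes
Sum: 44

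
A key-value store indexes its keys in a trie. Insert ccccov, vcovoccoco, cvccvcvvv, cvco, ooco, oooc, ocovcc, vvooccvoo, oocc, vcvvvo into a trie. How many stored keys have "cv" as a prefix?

Filter for entries beginning with "cv":
Words under "cv": cvccvcvvv, cvco
Count: 2

2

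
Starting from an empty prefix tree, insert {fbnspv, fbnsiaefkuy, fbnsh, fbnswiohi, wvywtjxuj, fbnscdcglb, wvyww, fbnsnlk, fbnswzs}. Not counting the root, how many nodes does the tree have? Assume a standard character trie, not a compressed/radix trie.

Count nodes per top-level branch (shared prefixes stored once):
  'f'-branch (fbnscdcglb, fbnsh, fbnsiaefkuy, fbnsnlk, fbnspv, fbnswiohi, fbnswzs): 30 nodes
  'w'-branch (wvywtjxuj, wvyww): 10 nodes
Sum: 40

40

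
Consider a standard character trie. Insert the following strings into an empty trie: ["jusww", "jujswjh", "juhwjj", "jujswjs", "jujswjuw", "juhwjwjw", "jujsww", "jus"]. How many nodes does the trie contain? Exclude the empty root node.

Trie structure (* marks end of a word):
(root)
└─ j
   └─ u
      ├─ h
      │  └─ w
      │     └─ j
      │        ├─ j *
      │        └─ w
      │           └─ j
      │              └─ w *
      ├─ j
      │  └─ s
      │     └─ w
      │        ├─ j
      │        │  ├─ h *
      │        │  ├─ s *
      │        │  └─ u
      │        │     └─ w *
      │        └─ w *
      └─ s *
         └─ w
            └─ w *
Counting every labelled node above: 21.

21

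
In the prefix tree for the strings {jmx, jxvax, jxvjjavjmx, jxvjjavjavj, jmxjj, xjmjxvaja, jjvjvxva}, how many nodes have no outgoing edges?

Leaves are exactly the stored words that no other stored word extends.
Those words: "jjvjvxva", "jmxjj", "jxvax", "jxvjjavjavj", "jxvjjavjmx", "xjmjxvaja"
Leaf count: 6

6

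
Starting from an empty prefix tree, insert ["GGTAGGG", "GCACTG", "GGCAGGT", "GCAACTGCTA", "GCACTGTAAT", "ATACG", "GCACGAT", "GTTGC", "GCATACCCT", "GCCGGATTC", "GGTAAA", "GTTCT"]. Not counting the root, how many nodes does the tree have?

57

Insert word by word; a character creates a node only if that edge doesn't already exist:
  "GGTAGGG" → 7 new (G, G, T, A, G, G, G)
  "GCACTG" → prefix "G" already present; 5 new (C, A, C, T, G)
  "GGCAGGT" → prefix "GG" already present; 5 new (C, A, G, G, T)
  "GCAACTGCTA" → prefix "GCA" already present; 7 new (A, C, T, G, C, T, A)
  "GCACTGTAAT" → prefix "GCACTG" already present; 4 new (T, A, A, T)
  "ATACG" → 5 new (A, T, A, C, G)
  "GCACGAT" → prefix "GCAC" already present; 3 new (G, A, T)
  "GTTGC" → prefix "G" already present; 4 new (T, T, G, C)
  "GCATACCCT" → prefix "GCA" already present; 6 new (T, A, C, C, C, T)
  "GCCGGATTC" → prefix "GC" already present; 7 new (C, G, G, A, T, T, C)
  "GGTAAA" → prefix "GGTA" already present; 2 new (A, A)
  "GTTCT" → prefix "GTT" already present; 2 new (C, T)
Total nodes = 7 + 5 + 5 + 7 + 4 + 5 + 3 + 4 + 6 + 7 + 2 + 2 = 57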